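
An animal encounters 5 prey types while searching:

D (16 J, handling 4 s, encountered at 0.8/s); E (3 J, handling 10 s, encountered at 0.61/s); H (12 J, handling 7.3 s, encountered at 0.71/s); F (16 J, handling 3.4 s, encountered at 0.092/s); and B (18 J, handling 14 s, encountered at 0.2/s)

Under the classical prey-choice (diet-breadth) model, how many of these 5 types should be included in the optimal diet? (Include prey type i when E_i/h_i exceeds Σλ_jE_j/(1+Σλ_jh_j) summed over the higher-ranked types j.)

2

Rank by E/h (J/s): F 4.71, D 4, H 1.64, B 1.29, E 0.3. Include each in turn until the next type's E/h falls below the running intake rate.
Rate on top 1: 1.121. D: 4 > 1.121 → include.
Rate on top 2: 3.163. H: 1.64 < 3.163 → exclude; stop.
Optimal diet: F, D — 2 of 5 types.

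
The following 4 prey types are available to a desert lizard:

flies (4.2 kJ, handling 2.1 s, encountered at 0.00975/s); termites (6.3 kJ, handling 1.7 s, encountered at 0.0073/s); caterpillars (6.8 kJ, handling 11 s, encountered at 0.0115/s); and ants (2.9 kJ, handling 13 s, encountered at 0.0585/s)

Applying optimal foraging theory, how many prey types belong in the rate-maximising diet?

E/h in descending order: termites 3.71, flies 2, caterpillars 0.618, ants 0.223 kJ/s. The optimal diet is the largest prefix of this list for which every included type satisfies E_i/h_i > R on the types above it.
Rate on top 1: 0.04543. flies: 2 > 0.04543 → include.
Rate on top 2: 0.08417. caterpillars: 0.618 > 0.08417 → include.
Rate on top 3: 0.1424. ants: 0.223 > 0.1424 → include.
Optimal diet: termites, flies, caterpillars, ants — 4 of 4 types.

4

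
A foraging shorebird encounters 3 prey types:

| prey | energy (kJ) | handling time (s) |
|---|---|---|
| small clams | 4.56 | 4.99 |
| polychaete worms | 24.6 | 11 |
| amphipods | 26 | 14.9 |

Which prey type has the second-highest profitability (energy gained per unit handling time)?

amphipods

In descending order of E/h:
polychaete worms: 24.6/11 = 2.24 kJ/s
amphipods: 26/14.9 = 1.74 kJ/s
small clams: 4.56/4.99 = 0.914 kJ/s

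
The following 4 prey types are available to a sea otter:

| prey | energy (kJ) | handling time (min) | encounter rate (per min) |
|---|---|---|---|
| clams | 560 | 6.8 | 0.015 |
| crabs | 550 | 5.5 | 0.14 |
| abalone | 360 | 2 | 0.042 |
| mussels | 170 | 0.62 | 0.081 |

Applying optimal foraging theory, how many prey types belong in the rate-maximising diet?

Profitabilities (E/h, kJ/min): mussels 274, abalone 180, crabs 100, clams 82.4. Add prey in this order while the next type's profitability exceeds the intake rate on those already taken.
Rate on top 1: 13.11. abalone: 180 > 13.11 → include.
Rate on top 2: 25.47. crabs: 100 > 25.47 → include.
Rate on top 3: 55.61. clams: 82.4 > 55.61 → include.
Optimal diet: mussels, abalone, crabs, clams — 4 of 4 types.

4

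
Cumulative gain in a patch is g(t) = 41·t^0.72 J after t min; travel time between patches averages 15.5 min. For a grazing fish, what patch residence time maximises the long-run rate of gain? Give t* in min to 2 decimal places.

By the marginal value theorem, leave when the instantaneous gain rate g'(t) equals the habitat-wide average g(t)/(T + t).
g'(t) = 0.72·41·t^-0.28. Setting 0.72·41·t^-0.28 = 41·t^0.72/(15.5+t) gives 0.72(15.5+t) = t, so 0.28·t = 0.72×15.5.
t* = 0.72×15.5/0.28 = 39.86 min.

39.86 min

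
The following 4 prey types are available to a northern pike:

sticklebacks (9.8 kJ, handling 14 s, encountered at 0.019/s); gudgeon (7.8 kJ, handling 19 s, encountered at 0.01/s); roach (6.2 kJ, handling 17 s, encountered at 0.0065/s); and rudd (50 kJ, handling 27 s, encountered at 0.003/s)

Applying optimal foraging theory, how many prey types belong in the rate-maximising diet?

Rank by E/h (kJ/s): rudd 1.85, sticklebacks 0.7, gudgeon 0.411, roach 0.365. Include each in turn until the next type's E/h falls below the running intake rate.
Rate on top 1: 0.1388. sticklebacks: 0.7 > 0.1388 → include.
Rate on top 2: 0.2496. gudgeon: 0.411 > 0.2496 → include.
Rate on top 3: 0.2695. roach: 0.365 > 0.2695 → include.
Optimal diet: rudd, sticklebacks, gudgeon, roach — 4 of 4 types.

4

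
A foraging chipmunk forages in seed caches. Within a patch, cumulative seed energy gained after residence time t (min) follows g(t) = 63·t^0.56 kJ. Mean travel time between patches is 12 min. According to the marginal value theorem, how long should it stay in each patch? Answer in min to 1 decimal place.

15.3 min

Optimal t* satisfies g'(t*) = g(t*)/(T + t*).
g'(t) = 0.56·63·t^-0.44. Setting 0.56·63·t^-0.44 = 63·t^0.56/(12+t) gives 0.56(12+t) = t, so 0.44·t = 0.56×12.
t* = 0.56×12/0.44 = 15.27 min.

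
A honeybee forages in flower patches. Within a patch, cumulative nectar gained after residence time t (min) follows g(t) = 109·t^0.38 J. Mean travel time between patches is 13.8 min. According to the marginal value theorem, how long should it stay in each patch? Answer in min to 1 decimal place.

8.5 min

Maximise g(t)/(T+t): set derivative to zero → g'(t)(T+t) = g(t).
g'(t) = 0.38·109·t^-0.62. Setting 0.38·109·t^-0.62 = 109·t^0.38/(13.8+t) gives 0.38(13.8+t) = t, so 0.62·t = 0.38×13.8.
t* = 0.38×13.8/0.62 = 8.458 min.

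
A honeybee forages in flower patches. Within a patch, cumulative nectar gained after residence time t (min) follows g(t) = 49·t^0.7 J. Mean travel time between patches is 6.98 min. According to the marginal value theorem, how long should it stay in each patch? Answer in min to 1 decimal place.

16.3 min

Optimal t* satisfies g'(t*) = g(t*)/(T + t*).
g'(t) = 0.7·49·t^-0.3. Setting 0.7·49·t^-0.3 = 49·t^0.7/(6.98+t) gives 0.7(6.98+t) = t, so 0.30·t = 0.7×6.98.
t* = 0.7×6.98/0.30 = 16.29 min.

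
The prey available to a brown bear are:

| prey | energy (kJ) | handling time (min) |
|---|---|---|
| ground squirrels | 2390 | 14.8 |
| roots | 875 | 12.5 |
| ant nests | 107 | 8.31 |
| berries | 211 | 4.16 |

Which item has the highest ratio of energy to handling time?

ground squirrels

In descending order of E/h:
ground squirrels: 2390/14.8 = 161 kJ/min
roots: 875/12.5 = 70 kJ/min
berries: 211/4.16 = 50.7 kJ/min
ant nests: 107/8.31 = 12.9 kJ/min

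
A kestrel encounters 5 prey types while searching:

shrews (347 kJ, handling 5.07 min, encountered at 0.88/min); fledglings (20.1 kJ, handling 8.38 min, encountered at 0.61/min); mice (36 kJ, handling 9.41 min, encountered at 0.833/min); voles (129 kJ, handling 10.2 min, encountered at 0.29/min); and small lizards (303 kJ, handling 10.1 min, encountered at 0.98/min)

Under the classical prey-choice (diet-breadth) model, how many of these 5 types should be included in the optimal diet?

1

Profitabilities (E/h, kJ/min): shrews 68.4, small lizards 30, voles 12.6, mice 3.83, fledglings 2.4. Add prey in this order while the next type's profitability exceeds the intake rate on those already taken.
Rate on top 1: 55.91. small lizards: 30 < 55.91 → exclude; stop.
Optimal diet: shrews — 1 of 5 types.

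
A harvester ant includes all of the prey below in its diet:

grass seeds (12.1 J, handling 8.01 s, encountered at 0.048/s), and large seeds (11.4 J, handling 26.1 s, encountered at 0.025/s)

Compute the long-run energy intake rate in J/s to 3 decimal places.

Energy encountered per unit search time: 0.048×12.1 + 0.025×11.4 = 0.8658 J/s.
Handling time per unit search time: 0.048×8.01 + 0.025×26.1 = 1.037.
Rate = 0.8658/(1 + 1.037) = 0.425 J/s.

0.425 J/s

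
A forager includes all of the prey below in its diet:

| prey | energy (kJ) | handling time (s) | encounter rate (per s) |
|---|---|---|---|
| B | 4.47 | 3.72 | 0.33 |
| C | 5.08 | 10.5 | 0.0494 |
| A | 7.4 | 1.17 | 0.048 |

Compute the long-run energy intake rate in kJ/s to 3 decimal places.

0.743 kJ/s

Energy encountered per unit search time: 0.33×4.47 + 0.0494×5.08 + 0.048×7.4 = 2.081 kJ/s.
Handling time per unit search time: 0.33×3.72 + 0.0494×10.5 + 0.048×1.17 = 1.802.
Rate = 2.081/(1 + 1.802) = 0.7427 kJ/s.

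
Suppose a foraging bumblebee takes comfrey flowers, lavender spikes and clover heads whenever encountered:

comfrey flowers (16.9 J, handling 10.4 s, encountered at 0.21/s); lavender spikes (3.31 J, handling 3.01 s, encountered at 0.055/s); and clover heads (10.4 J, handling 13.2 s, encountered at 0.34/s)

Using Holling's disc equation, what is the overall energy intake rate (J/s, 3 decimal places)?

0.927 J/s

Energy encountered per unit search time: 0.21×16.9 + 0.055×3.31 + 0.34×10.4 = 7.267 J/s.
Handling time per unit search time: 0.21×10.4 + 0.055×3.01 + 0.34×13.2 = 6.838.
Rate = 7.267/(1 + 6.838) = 0.9272 J/s.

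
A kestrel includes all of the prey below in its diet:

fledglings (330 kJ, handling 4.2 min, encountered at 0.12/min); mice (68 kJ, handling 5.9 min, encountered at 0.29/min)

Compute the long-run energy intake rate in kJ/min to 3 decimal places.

R = Σλ_iE_i / (1 + Σλ_ih_i)
Numerator: 0.12×330 + 0.29×68 = 59.32
Denominator: 1 + 0.12×4.2 + 0.29×5.9 = 3.215
R = 59.32/3.215 = 18.45 kJ/min

18.451 kJ/min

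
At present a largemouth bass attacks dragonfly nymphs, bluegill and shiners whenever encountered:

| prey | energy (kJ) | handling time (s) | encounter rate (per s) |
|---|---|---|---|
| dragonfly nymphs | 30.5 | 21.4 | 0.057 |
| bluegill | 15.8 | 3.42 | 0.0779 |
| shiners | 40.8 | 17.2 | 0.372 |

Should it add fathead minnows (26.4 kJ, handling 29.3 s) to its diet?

No

On dragonfly nymphs, bluegill and shiners alone, R = ΣλE/(1+Σλh) = 18.15/8.885 = 2.043 kJ/s.
fathead minnows: E/h = 26.4/29.3 = 0.901 kJ/s.
0.901 < 2.043, so adding fathead minnows would lower the average — exclude it.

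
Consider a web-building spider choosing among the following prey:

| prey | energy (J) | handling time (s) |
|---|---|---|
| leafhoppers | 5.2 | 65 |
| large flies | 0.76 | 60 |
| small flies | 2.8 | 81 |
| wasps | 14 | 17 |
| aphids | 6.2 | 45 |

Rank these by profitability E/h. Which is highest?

In descending order of E/h:
wasps: 14/17 = 0.824 J/s
aphids: 6.2/45 = 0.138 J/s
leafhoppers: 5.2/65 = 0.08 J/s
small flies: 2.8/81 = 0.0346 J/s
large flies: 0.76/60 = 0.0127 J/s

wasps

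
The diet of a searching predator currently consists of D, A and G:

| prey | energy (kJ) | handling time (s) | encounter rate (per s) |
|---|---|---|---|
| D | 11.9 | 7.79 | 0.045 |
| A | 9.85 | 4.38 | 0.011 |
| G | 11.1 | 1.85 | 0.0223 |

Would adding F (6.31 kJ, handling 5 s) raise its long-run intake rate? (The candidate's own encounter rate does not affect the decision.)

Intake rate on the current diet: R = (0.045×11.9 + 0.011×9.85 + 0.0223×11.1) / (1 + 0.045×7.79 + 0.011×4.38 + 0.0223×1.85) = 0.8914/1.44 = 0.619 kJ/s.
F: E/h = 6.31/5 = 1.262 kJ/s.
1.262 > 0.619, so adding F raises the average — include it.

Yes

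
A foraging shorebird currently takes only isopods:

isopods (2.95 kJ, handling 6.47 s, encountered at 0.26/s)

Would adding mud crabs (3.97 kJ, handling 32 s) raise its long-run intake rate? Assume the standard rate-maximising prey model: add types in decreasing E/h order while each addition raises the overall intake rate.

No

Current rate: (0.26×2.95)/(1 + 0.26×6.47) = 0.286 kJ/s.
mud crabs: E/h = 3.97/32 = 0.1241 kJ/s.
Since 0.1241 < R, time spent handling mud crabs is better spent searching.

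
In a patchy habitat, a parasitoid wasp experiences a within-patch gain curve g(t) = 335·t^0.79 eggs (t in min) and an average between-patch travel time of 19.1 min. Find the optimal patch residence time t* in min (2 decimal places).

71.85 min

Optimal t* satisfies g'(t*) = g(t*)/(T + t*).
g'(t) = 0.79·335·t^-0.21. Setting 0.79·335·t^-0.21 = 335·t^0.79/(19.1+t) gives 0.79(19.1+t) = t, so 0.21·t = 0.79×19.1.
t* = 0.79×19.1/0.21 = 71.85 min.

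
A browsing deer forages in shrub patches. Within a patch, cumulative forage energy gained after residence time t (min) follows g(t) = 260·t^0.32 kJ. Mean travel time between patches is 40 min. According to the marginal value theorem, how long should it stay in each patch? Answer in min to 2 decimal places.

18.82 min

Optimal t* satisfies g'(t*) = g(t*)/(T + t*).
g'(t) = 0.32·260·t^-0.68. Setting 0.32·260·t^-0.68 = 260·t^0.32/(40+t) gives 0.32(40+t) = t, so 0.68·t = 0.32×40.
t* = 0.32×40/0.68 = 18.82 min.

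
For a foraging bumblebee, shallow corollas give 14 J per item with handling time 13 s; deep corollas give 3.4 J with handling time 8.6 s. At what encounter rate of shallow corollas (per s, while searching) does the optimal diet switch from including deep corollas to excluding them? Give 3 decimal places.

At the threshold, the rate on shallow corollas alone equals the profitability of deep corollas: λ·14/(1 + λ·13) = 3.4/8.6 = 0.3953.
Rearranging, λ(14 − 0.3953×13) = 0.3953, so λ = 0.3953/8.86 = 0.04462 per s.

0.045 per s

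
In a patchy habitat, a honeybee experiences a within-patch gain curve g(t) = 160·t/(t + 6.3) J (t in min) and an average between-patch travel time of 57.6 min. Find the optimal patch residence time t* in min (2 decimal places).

19.05 min

Optimal t* satisfies g'(t*) = g(t*)/(T + t*).
g'(t) = 160·6.3/(t + 6.3)². Setting 160·6.3/(t+6.3)² = 160t/[(t+6.3)(57.6+t)] gives 6.3(57.6+t) = t(t+6.3), so t² = 6.3×57.6 = 362.9.
t* = √362.9 = 19.05 min.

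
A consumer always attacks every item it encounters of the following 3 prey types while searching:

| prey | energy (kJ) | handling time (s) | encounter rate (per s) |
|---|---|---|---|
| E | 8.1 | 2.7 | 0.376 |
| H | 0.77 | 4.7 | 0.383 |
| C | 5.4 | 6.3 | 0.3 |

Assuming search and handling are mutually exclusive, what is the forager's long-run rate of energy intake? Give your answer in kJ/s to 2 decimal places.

R = (0.376×8.1 + 0.383×0.77 + 0.3×5.4) / (1 + 0.376×2.7 + 0.383×4.7 + 0.3×6.3) = 4.961/5.705 = 0.8695 kJ/s.

0.87 kJ/s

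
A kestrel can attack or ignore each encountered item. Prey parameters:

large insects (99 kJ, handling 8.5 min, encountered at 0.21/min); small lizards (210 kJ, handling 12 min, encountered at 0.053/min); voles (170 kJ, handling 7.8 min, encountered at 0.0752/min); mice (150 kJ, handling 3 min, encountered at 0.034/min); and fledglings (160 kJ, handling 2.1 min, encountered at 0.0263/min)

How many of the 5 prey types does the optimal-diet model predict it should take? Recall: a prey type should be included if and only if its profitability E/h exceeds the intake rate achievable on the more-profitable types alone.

4

Rank by E/h (kJ/min): fledglings 76.2, mice 50, voles 21.8, small lizards 17.5, large insects 11.6. Include each in turn until the next type's E/h falls below the running intake rate.
Rate on top 1: 3.988. mice: 50 > 3.988 → include.
Rate on top 2: 8.043. voles: 21.8 > 8.043 → include.
Rate on top 3: 12.67. small lizards: 17.5 > 12.67 → include.
Rate on top 4: 13.96. large insects: 11.6 < 13.96 → exclude; stop.
Optimal diet: fledglings, mice, voles, small lizards — 4 of 5 types.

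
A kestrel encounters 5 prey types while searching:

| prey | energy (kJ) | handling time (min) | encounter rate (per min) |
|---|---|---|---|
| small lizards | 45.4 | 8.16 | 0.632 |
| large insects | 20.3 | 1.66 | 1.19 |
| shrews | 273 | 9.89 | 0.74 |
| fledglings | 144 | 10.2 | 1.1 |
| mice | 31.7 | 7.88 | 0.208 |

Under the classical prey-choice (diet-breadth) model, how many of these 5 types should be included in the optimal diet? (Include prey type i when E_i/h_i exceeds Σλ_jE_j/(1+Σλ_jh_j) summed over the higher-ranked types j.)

Profitabilities (E/h, kJ/min): shrews 27.6, fledglings 14.1, large insects 12.2, small lizards 5.56, mice 4.02. Add prey in this order while the next type's profitability exceeds the intake rate on those already taken.
Rate on top 1: 24.29. fledglings: 14.1 < 24.29 → exclude; stop.
Optimal diet: shrews — 1 of 5 types.

1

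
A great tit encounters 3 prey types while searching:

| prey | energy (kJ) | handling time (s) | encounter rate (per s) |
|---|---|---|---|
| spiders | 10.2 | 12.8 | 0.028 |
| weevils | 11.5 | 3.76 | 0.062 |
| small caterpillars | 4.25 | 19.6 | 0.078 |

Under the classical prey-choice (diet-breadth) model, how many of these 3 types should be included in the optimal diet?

2

Profitabilities (E/h, kJ/s): weevils 3.06, spiders 0.797, small caterpillars 0.217. Add prey in this order while the next type's profitability exceeds the intake rate on those already taken.
Rate on top 1: 0.5782. spiders: 0.797 > 0.5782 → include.
Rate on top 2: 0.6275. small caterpillars: 0.217 < 0.6275 → exclude; stop.
Optimal diet: weevils, spiders — 2 of 3 types.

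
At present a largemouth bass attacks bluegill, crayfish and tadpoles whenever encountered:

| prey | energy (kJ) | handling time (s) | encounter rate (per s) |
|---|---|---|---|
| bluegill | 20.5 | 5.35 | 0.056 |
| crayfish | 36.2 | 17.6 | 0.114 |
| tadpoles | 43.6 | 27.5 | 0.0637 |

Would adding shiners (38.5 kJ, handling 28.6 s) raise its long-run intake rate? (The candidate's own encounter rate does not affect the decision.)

No

On bluegill, crayfish and tadpoles alone, R = ΣλE/(1+Σλh) = 8.052/5.058 = 1.592 kJ/s.
Profitability of shiners: 38.5/28.6 = 1.346 kJ/s.
1.346 < 1.592, so adding shiners would lower the average — exclude it.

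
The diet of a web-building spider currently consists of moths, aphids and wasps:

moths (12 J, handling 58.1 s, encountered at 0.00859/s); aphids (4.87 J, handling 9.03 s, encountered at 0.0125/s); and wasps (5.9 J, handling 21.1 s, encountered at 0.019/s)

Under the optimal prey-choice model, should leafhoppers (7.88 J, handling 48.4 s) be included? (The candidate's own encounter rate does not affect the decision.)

Yes

On moths, aphids and wasps alone, R = ΣλE/(1+Σλh) = 0.2761/2.013 = 0.1371 J/s.
Profitability of leafhoppers: 7.88/48.4 = 0.1628 J/s.
Since 0.1628 > R, including leafhoppers increases the long-run rate.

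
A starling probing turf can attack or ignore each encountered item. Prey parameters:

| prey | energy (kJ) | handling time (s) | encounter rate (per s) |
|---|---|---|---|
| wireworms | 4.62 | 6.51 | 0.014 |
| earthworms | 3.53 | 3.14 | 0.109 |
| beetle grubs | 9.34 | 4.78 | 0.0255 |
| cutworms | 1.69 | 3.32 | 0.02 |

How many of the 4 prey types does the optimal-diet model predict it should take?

4

Profitabilities (E/h, kJ/s): beetle grubs 1.95, earthworms 1.12, wireworms 0.71, cutworms 0.509. Add prey in this order while the next type's profitability exceeds the intake rate on those already taken.
Rate on top 1: 0.2123. earthworms: 1.12 > 0.2123 → include.
Rate on top 2: 0.4255. wireworms: 0.71 > 0.4255 → include.
Rate on top 3: 0.4421. cutworms: 0.509 > 0.4421 → include.
Optimal diet: beetle grubs, earthworms, wireworms, cutworms — 4 of 4 types.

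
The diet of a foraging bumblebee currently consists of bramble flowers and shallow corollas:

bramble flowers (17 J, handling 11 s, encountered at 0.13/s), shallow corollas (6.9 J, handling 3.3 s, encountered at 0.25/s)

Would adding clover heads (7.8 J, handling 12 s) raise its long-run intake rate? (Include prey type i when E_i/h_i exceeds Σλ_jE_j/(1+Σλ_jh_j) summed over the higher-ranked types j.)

No

Current rate: (0.13×17 + 0.25×6.9)/(1 + 0.13×11 + 0.25×3.3) = 1.209 J/s.
clover heads: E/h = 7.8/12 = 0.65 J/s.
Since 0.65 < R, time spent handling clover heads is better spent searching.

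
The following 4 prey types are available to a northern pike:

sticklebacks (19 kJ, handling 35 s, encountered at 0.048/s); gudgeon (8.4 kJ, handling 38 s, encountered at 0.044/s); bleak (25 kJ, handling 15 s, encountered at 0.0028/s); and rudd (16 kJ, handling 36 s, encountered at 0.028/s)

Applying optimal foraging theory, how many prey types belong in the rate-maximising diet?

Profitabilities (E/h, kJ/s): bleak 1.67, sticklebacks 0.543, rudd 0.444, gudgeon 0.221. Add prey in this order while the next type's profitability exceeds the intake rate on those already taken.
Rate on top 1: 0.06718. sticklebacks: 0.543 > 0.06718 → include.
Rate on top 2: 0.3608. rudd: 0.444 > 0.3608 → include.
Rate on top 3: 0.3834. gudgeon: 0.221 < 0.3834 → exclude; stop.
Optimal diet: bleak, sticklebacks, rudd — 3 of 4 types.

3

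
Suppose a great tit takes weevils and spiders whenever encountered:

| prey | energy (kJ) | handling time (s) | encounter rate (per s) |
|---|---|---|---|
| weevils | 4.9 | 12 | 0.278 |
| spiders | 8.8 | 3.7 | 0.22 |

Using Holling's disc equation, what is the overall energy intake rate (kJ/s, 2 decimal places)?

0.64 kJ/s

R = Σλ_iE_i / (1 + Σλ_ih_i)
Numerator: 0.278×4.9 + 0.22×8.8 = 3.298
Denominator: 1 + 0.278×12 + 0.22×3.7 = 5.15
R = 3.298/5.15 = 0.6404 kJ/s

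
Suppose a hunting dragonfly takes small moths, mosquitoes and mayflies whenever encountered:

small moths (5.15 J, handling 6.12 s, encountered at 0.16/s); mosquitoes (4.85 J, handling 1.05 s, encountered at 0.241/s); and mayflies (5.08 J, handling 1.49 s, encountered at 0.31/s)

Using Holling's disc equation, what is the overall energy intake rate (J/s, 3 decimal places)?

1.324 J/s

R = Σλ_iE_i / (1 + Σλ_ih_i)
Numerator: 0.16×5.15 + 0.241×4.85 + 0.31×5.08 = 3.568
Denominator: 1 + 0.16×6.12 + 0.241×1.05 + 0.31×1.49 = 2.694
R = 3.568/2.694 = 1.324 J/s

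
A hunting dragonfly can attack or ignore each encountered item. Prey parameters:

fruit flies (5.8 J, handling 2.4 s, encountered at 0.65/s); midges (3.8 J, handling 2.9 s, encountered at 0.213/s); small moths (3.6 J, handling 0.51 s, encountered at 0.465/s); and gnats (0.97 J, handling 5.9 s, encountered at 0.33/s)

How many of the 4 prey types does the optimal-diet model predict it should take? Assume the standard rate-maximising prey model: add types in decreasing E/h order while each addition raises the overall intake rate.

Profitabilities (E/h, J/s): small moths 7.06, fruit flies 2.42, midges 1.31, gnats 0.164. Add prey in this order while the next type's profitability exceeds the intake rate on those already taken.
Rate on top 1: 1.353. fruit flies: 2.42 > 1.353 → include.
Rate on top 2: 1.946. midges: 1.31 < 1.946 → exclude; stop.
Optimal diet: small moths, fruit flies — 2 of 4 types.

2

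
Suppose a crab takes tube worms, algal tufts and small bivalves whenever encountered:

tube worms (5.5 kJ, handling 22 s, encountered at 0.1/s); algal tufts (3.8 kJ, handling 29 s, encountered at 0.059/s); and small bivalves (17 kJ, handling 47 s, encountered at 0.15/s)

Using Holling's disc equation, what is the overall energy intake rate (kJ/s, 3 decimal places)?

R = Σλ_iE_i / (1 + Σλ_ih_i)
Numerator: 0.1×5.5 + 0.059×3.8 + 0.15×17 = 3.324
Denominator: 1 + 0.1×22 + 0.059×29 + 0.15×47 = 11.96
R = 3.324/11.96 = 0.2779 kJ/s

0.278 kJ/s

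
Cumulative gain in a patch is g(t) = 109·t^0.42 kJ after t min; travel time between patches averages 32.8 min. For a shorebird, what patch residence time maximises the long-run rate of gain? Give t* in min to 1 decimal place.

Maximise g(t)/(T+t): set derivative to zero → g'(t)(T+t) = g(t).
g'(t) = 0.42·109·t^-0.58. Setting 0.42·109·t^-0.58 = 109·t^0.42/(32.8+t) gives 0.42(32.8+t) = t, so 0.58·t = 0.42×32.8.
t* = 0.42×32.8/0.58 = 23.75 min.

23.8 min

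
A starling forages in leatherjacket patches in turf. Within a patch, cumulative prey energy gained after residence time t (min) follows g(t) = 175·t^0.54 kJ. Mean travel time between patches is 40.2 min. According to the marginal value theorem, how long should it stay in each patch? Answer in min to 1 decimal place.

Maximise g(t)/(T+t): set derivative to zero → g'(t)(T+t) = g(t).
g'(t) = 0.54·175·t^-0.46. Setting 0.54·175·t^-0.46 = 175·t^0.54/(40.2+t) gives 0.54(40.2+t) = t, so 0.46·t = 0.54×40.2.
t* = 0.54×40.2/0.46 = 47.19 min.

47.2 min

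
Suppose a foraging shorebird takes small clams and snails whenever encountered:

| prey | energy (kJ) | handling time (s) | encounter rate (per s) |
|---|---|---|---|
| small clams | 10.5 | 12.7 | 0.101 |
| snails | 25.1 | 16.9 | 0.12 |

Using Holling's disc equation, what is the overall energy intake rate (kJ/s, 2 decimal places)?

R = (0.101×10.5 + 0.12×25.1) / (1 + 0.101×12.7 + 0.12×16.9) = 4.072/4.311 = 0.9447 kJ/s.

0.94 kJ/s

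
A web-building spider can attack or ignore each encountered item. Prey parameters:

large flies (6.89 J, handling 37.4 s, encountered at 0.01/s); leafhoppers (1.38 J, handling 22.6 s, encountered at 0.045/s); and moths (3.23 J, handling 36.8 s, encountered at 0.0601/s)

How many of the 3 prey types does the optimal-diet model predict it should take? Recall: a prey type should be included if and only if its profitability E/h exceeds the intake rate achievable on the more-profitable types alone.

Rank by E/h (J/s): large flies 0.184, moths 0.0878, leafhoppers 0.0611. Include each in turn until the next type's E/h falls below the running intake rate.
Rate on top 1: 0.05015. moths: 0.0878 > 0.05015 → include.
Rate on top 2: 0.07335. leafhoppers: 0.0611 < 0.07335 → exclude; stop.
Optimal diet: large flies, moths — 2 of 3 types.

2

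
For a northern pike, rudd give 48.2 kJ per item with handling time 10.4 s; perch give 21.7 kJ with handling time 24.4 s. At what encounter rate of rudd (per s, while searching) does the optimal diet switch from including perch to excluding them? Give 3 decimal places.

At the threshold, the rate on rudd alone equals the profitability of perch: λ·48.2/(1 + λ·10.4) = 21.7/24.4 = 0.8893.
Rearranging, λ(48.2 − 0.8893×10.4) = 0.8893, so λ = 0.8893/38.95 = 0.02283 per s.

0.023 per s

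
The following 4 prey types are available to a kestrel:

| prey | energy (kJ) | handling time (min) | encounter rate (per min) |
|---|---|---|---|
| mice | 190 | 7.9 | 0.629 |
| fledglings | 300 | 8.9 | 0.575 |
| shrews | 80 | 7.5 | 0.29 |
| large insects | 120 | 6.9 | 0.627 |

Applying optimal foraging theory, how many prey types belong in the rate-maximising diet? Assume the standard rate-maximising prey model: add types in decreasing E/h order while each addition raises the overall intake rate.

1

Rank by E/h (kJ/min): fledglings 33.7, mice 24.1, large insects 17.4, shrews 10.7. Include each in turn until the next type's E/h falls below the running intake rate.
Rate on top 1: 28.2. mice: 24.1 < 28.2 → exclude; stop.
Optimal diet: fledglings — 1 of 4 types.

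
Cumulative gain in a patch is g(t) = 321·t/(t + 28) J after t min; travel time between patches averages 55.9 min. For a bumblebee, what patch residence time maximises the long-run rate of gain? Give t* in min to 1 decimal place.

39.6 min

Optimal t* satisfies g'(t*) = g(t*)/(T + t*).
g'(t) = 321·28/(t + 28)². Setting 321·28/(t+28)² = 321t/[(t+28)(55.9+t)] gives 28(55.9+t) = t(t+28), so t² = 28×55.9 = 1565.
t* = √1565 = 39.56 min.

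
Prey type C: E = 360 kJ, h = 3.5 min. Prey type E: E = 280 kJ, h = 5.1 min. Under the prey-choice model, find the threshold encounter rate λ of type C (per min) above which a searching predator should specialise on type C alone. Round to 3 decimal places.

0.327 per min

The zero-one rule: include type E iff E₂/h₂ > λE₁/(1+λh₁). Equality gives the switch point.
λE₁h₂ = E₂ + λE₂h₁ ⇒ λ = E₂/(E₁h₂ − E₂h₁) = 280/(1836 − 980) = 0.3271 per min.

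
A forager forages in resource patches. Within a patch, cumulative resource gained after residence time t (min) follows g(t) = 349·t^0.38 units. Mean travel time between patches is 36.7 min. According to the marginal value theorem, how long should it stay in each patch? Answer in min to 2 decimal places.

Maximise g(t)/(T+t): set derivative to zero → g'(t)(T+t) = g(t).
g'(t) = 0.38·349·t^-0.62. Setting 0.38·349·t^-0.62 = 349·t^0.38/(36.7+t) gives 0.38(36.7+t) = t, so 0.62·t = 0.38×36.7.
t* = 0.38×36.7/0.62 = 22.49 min.

22.49 min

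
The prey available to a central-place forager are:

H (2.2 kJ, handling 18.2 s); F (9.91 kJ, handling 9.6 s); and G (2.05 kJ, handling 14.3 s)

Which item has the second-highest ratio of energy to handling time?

In descending order of E/h:
F: 9.91/9.6 = 1.03 kJ/s
G: 2.05/14.3 = 0.143 kJ/s
H: 2.2/18.2 = 0.121 kJ/s

G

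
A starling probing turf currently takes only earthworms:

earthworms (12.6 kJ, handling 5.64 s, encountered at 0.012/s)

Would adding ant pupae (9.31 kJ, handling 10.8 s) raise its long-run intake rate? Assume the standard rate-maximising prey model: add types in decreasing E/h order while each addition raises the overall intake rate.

On earthworms alone, R = ΣλE/(1+Σλh) = 0.1512/1.068 = 0.1416 kJ/s.
Profitability of ant pupae: 9.31/10.8 = 0.862 kJ/s.
Since 0.862 > R, including ant pupae increases the long-run rate.

Yes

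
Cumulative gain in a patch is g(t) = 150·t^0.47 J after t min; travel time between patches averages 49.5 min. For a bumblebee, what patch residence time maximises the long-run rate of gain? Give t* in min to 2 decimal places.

By the marginal value theorem, leave when the instantaneous gain rate g'(t) equals the habitat-wide average g(t)/(T + t).
g'(t) = 0.47·150·t^-0.53. Setting 0.47·150·t^-0.53 = 150·t^0.47/(49.5+t) gives 0.47(49.5+t) = t, so 0.53·t = 0.47×49.5.
t* = 0.47×49.5/0.53 = 43.9 min.

43.90 min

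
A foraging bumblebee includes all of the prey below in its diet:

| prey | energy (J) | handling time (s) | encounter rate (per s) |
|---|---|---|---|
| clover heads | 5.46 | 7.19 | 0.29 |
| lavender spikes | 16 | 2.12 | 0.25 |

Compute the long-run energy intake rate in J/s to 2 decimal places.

Energy encountered per unit search time: 0.29×5.46 + 0.25×16 = 5.583 J/s.
Handling time per unit search time: 0.29×7.19 + 0.25×2.12 = 2.615.
Rate = 5.583/(1 + 2.615) = 1.544 J/s.

1.54 J/s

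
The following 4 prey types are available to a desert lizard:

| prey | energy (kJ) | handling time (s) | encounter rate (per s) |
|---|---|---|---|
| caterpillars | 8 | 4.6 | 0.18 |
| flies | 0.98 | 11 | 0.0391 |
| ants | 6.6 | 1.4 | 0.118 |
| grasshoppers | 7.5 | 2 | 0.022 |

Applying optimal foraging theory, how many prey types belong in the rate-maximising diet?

E/h in descending order: ants 4.71, grasshoppers 3.75, caterpillars 1.74, flies 0.0891 kJ/s. The optimal diet is the largest prefix of this list for which every included type satisfies E_i/h_i > R on the types above it.
Rate on top 1: 0.6684. grasshoppers: 3.75 > 0.6684 → include.
Rate on top 2: 0.7805. caterpillars: 1.74 > 0.7805 → include.
Rate on top 3: 1.17. flies: 0.0891 < 1.17 → exclude; stop.
Optimal diet: ants, grasshoppers, caterpillars — 3 of 4 types.

3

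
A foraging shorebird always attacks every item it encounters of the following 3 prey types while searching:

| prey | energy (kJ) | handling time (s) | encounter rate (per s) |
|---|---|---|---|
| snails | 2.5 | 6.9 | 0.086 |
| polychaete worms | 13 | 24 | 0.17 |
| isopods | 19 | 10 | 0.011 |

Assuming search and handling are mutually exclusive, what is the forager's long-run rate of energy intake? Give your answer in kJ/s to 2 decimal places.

0.46 kJ/s

R = (0.086×2.5 + 0.17×13 + 0.011×19) / (1 + 0.086×6.9 + 0.17×24 + 0.011×10) = 2.634/5.783 = 0.4554 kJ/s.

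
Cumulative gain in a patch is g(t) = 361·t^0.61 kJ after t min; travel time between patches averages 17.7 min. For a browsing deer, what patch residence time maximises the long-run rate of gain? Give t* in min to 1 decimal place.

27.7 min

Maximise g(t)/(T+t): set derivative to zero → g'(t)(T+t) = g(t).
g'(t) = 0.61·361·t^-0.39. Setting 0.61·361·t^-0.39 = 361·t^0.61/(17.7+t) gives 0.61(17.7+t) = t, so 0.39·t = 0.61×17.7.
t* = 0.61×17.7/0.39 = 27.68 min.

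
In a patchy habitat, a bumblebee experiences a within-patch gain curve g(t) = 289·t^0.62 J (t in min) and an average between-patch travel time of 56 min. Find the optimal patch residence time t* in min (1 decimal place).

91.4 min

Maximise g(t)/(T+t): set derivative to zero → g'(t)(T+t) = g(t).
g'(t) = 0.62·289·t^-0.38. Setting 0.62·289·t^-0.38 = 289·t^0.62/(56+t) gives 0.62(56+t) = t, so 0.38·t = 0.62×56.
t* = 0.62×56/0.38 = 91.37 min.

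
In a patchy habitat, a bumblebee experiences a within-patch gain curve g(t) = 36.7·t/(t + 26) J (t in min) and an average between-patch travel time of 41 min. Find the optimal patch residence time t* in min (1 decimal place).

Maximise g(t)/(T+t): set derivative to zero → g'(t)(T+t) = g(t).
g'(t) = 36.7·26/(t + 26)². Setting 36.7·26/(t+26)² = 36.7t/[(t+26)(41+t)] gives 26(41+t) = t(t+26), so t² = 26×41 = 1066.
t* = √1066 = 32.65 min.

32.6 min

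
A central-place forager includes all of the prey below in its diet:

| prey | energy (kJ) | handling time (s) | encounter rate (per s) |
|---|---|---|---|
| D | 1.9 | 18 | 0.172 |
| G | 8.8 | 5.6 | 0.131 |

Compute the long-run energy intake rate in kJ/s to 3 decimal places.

0.306 kJ/s

R = (0.172×1.9 + 0.131×8.8) / (1 + 0.172×18 + 0.131×5.6) = 1.48/4.83 = 0.3064 kJ/s.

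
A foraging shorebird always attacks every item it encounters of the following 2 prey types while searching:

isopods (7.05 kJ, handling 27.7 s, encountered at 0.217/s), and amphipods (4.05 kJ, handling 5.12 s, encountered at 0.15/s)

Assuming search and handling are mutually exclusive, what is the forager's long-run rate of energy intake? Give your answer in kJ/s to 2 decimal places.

0.27 kJ/s

Energy encountered per unit search time: 0.217×7.05 + 0.15×4.05 = 2.137 kJ/s.
Handling time per unit search time: 0.217×27.7 + 0.15×5.12 = 6.779.
Rate = 2.137/(1 + 6.779) = 0.2748 kJ/s.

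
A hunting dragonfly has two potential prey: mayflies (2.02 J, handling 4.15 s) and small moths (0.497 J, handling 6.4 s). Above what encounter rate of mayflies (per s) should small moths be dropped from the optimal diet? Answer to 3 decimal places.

The zero-one rule: include small moths iff E₂/h₂ > λE₁/(1+λh₁). Equality gives the switch point.
λE₁h₂ = E₂ + λE₂h₁ ⇒ λ = E₂/(E₁h₂ − E₂h₁) = 0.497/(12.93 − 2.063) = 0.04574 per s.

0.046 per s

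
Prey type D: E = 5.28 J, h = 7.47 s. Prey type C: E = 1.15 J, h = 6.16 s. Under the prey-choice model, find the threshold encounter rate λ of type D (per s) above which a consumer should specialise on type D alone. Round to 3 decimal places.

The zero-one rule: include type C iff E₂/h₂ > λE₁/(1+λh₁). Equality gives the switch point.
λE₁h₂ = E₂ + λE₂h₁ ⇒ λ = E₂/(E₁h₂ − E₂h₁) = 1.15/(32.52 − 8.59) = 0.04805 per s.

0.048 per s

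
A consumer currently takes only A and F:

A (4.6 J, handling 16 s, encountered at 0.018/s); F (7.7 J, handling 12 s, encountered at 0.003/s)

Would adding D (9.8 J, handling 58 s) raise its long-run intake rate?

Intake rate on the current diet: R = (0.018×4.6 + 0.003×7.7) / (1 + 0.018×16 + 0.003×12) = 0.1059/1.324 = 0.07998 J/s.
D: E/h = 9.8/58 = 0.169 J/s.
0.169 > 0.07998, so adding D raises the average — include it.

Yes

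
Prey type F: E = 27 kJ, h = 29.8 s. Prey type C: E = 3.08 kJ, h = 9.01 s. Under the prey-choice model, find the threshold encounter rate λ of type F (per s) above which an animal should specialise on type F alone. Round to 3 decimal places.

The zero-one rule: include type C iff E₂/h₂ > λE₁/(1+λh₁). Equality gives the switch point.
λE₁h₂ = E₂ + λE₂h₁ ⇒ λ = E₂/(E₁h₂ − E₂h₁) = 3.08/(243.3 − 91.78) = 0.02033 per s.

0.020 per s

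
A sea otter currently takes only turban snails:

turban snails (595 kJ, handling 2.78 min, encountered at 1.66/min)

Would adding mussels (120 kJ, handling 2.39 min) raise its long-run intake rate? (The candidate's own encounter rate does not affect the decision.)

No

Intake rate on the current diet: R = (1.66×595) / (1 + 1.66×2.78) = 987.7/5.615 = 175.9 kJ/min.
Profitability of mussels: 120/2.39 = 50.21 kJ/min.
Since 50.21 < R, time spent handling mussels is better spent searching.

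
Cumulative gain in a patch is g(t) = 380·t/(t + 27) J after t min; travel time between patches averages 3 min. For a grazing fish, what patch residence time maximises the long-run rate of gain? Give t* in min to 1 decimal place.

Optimal t* satisfies g'(t*) = g(t*)/(T + t*).
g'(t) = 380·27/(t + 27)². Setting 380·27/(t+27)² = 380t/[(t+27)(3+t)] gives 27(3+t) = t(t+27), so t² = 27×3 = 81.
t* = √81 = 9 min.

9.0 min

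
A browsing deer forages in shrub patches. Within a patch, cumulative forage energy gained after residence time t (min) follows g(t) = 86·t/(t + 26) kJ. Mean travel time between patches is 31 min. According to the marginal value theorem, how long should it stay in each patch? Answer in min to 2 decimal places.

Maximise g(t)/(T+t): set derivative to zero → g'(t)(T+t) = g(t).
g'(t) = 86·26/(t + 26)². Setting 86·26/(t+26)² = 86t/[(t+26)(31+t)] gives 26(31+t) = t(t+26), so t² = 26×31 = 806.
t* = √806 = 28.39 min.

28.39 min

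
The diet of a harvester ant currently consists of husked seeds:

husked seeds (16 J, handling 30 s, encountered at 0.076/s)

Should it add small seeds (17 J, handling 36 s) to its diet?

Yes

On husked seeds alone, R = ΣλE/(1+Σλh) = 1.216/3.28 = 0.3707 J/s.
Profitability of small seeds: 17/36 = 0.4722 J/s.
Since 0.4722 > R, including small seeds increases the long-run rate.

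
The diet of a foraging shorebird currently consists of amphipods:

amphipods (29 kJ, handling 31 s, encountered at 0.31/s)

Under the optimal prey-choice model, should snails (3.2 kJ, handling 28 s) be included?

On amphipods alone, R = ΣλE/(1+Σλh) = 8.99/10.61 = 0.8473 kJ/s.
snails: E/h = 3.2/28 = 0.1143 kJ/s.
Since 0.1143 < R, time spent handling snails is better spent searching.

No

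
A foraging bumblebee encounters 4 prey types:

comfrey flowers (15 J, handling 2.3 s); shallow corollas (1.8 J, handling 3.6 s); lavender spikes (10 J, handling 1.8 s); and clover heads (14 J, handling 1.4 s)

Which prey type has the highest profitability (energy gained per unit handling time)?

clover heads

Profitability E/h (J/s): comfrey flowers = 15/2.3 = 6.52, shallow corollas = 1.8/3.6 = 0.5, lavender spikes = 10/1.8 = 5.56, clover heads = 14/1.4 = 10.
Ranked: clover heads > comfrey flowers > lavender spikes > shallow corollas.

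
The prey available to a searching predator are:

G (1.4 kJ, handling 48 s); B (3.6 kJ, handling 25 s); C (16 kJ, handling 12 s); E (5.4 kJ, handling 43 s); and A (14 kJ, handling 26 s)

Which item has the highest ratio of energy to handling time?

In descending order of E/h:
C: 16/12 = 1.33 kJ/s
A: 14/26 = 0.538 kJ/s
B: 3.6/25 = 0.144 kJ/s
E: 5.4/43 = 0.126 kJ/s
G: 1.4/48 = 0.0292 kJ/s

C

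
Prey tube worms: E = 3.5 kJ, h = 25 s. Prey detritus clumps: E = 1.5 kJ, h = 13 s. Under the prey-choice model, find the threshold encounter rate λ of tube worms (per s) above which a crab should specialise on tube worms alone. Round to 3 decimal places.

0.188 per s

At the threshold, the rate on tube worms alone equals the profitability of detritus clumps: λ·3.5/(1 + λ·25) = 1.5/13 = 0.1154.
Rearranging, λ(3.5 − 0.1154×25) = 0.1154, so λ = 0.1154/0.6154 = 0.1875 per s.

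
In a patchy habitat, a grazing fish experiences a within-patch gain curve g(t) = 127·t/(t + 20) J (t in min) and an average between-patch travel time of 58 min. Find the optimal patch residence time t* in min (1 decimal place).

By the marginal value theorem, leave when the instantaneous gain rate g'(t) equals the habitat-wide average g(t)/(T + t).
g'(t) = 127·20/(t + 20)². Setting 127·20/(t+20)² = 127t/[(t+20)(58+t)] gives 20(58+t) = t(t+20), so t² = 20×58 = 1160.
t* = √1160 = 34.06 min.

34.1 min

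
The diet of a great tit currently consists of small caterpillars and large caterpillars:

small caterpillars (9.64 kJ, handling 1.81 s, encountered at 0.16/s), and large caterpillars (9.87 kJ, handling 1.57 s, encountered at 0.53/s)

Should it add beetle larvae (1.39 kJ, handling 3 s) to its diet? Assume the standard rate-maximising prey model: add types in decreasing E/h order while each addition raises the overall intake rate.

No

Intake rate on the current diet: R = (0.16×9.64 + 0.53×9.87) / (1 + 0.16×1.81 + 0.53×1.57) = 6.774/2.122 = 3.192 kJ/s.
beetle larvae: E/h = 1.39/3 = 0.4633 kJ/s.
Since 0.4633 < R, time spent handling beetle larvae is better spent searching.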